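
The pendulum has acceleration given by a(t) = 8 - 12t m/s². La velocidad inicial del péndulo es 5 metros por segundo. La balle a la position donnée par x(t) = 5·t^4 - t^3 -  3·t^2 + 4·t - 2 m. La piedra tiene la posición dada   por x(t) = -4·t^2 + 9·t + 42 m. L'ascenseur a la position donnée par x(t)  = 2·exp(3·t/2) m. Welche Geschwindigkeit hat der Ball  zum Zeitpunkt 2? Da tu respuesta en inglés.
We must differentiate our position equation x(t) = 5·t^4 - t^3 - 3·t^2 + 4·t - 2 1 time. Differentiating position, we get velocity: v(t) = 20·t^3 - 3·t^2 - 6·t + 4. Using v(t) = 20·t^3 - 3·t^2 - 6·t + 4 and substituting t = 2, we find v = 140.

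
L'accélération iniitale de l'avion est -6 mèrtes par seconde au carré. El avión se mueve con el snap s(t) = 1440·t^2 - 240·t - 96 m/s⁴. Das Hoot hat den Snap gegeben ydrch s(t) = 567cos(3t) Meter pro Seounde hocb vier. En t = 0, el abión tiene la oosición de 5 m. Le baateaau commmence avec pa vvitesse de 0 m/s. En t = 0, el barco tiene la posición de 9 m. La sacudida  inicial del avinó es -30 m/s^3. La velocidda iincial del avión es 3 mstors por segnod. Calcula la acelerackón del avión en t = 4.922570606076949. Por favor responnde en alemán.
Um dies zu lösen, müssen wir 2 Integrale unserer Gleichung für den Snap s(t) = 1440·t^2 - 240·t - 96 finden. Das Integral von dem Snap ist der Ruck. Mit j(0) = -30 erhalten wir j(t) = 480·t^3 - 120·t^2 - 96·t - 30. Durch Integration von dem Ruck und Verwendung der Anfangsbedingung a(0) = -6, erhalten wir a(t) = 120·t^4 - 40·t^3 - 48·t^2 - 30·t - 6. Aus der Gleichung für die Beschleunigung a(t) = 120·t^4 - 40·t^3 - 48·t^2 - 30·t - 6, setzen wir t = 4.922570606076949 ein und erhalten a = 64372.9529443715.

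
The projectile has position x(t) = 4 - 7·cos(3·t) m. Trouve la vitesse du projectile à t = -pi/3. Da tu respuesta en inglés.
We must differentiate our position equation x(t) = 4 - 7·cos(3·t) 1 time. Differentiating position, we get velocity: v(t) = 21·sin(3·t). Using v(t) = 21·sin(3·t) and substituting t = -pi/3, we find v = 0.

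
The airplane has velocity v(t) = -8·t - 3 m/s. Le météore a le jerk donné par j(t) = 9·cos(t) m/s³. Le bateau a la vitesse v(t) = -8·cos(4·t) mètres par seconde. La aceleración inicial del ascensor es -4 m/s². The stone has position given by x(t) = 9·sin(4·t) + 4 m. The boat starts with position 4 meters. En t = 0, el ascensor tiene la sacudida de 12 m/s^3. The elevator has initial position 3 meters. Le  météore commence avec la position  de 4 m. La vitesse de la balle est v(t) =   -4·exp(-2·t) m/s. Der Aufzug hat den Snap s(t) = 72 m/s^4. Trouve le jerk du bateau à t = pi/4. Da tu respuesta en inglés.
To solve this, we need to take 2 derivatives of our velocity equation v(t) = -8·cos(4·t). Differentiating velocity, we get acceleration: a(t) = 32·sin(4·t). Differentiating acceleration, we get jerk: j(t) = 128·cos(4·t). Using j(t) = 128·cos(4·t) and substituting t = pi/4, we find j = -128.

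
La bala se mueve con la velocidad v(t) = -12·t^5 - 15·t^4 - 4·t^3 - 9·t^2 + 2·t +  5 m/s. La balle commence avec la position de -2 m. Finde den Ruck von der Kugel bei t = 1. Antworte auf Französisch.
Pour résoudre ceci, nous devons prendre 2 dérivées de notre équation de la vitesse v(t) = -12·t^5 - 15·t^4 - 4·t^3 - 9·t^2 + 2·t + 5. En dérivant la vitesse, nous obtenons l'accélération: a(t) = -60·t^4 - 60·t^3 - 12·t^2 - 18·t + 2. En prenant d/dt de a(t), nous trouvons j(t) = -240·t^3 - 180·t^2 - 24·t - 18. De l'équation du jerk j(t) = -240·t^3 - 180·t^2 - 24·t - 18, nous substituons t = 1 pour obtenir j = -462.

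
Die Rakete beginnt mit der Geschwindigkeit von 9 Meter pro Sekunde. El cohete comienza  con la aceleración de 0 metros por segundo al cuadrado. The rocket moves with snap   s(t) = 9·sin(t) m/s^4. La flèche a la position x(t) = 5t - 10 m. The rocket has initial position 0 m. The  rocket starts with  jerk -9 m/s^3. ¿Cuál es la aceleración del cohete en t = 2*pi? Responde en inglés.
To find the answer, we compute 2 antiderivatives of s(t) = 9·sin(t). The integral of snap is jerk. Using j(0) = -9, we get j(t) = -9·cos(t). The antiderivative of jerk is acceleration. Using a(0) = 0, we get a(t) = -9·sin(t). We have acceleration a(t) = -9·sin(t). Substituting t = 2*pi: a(2*pi) = 0.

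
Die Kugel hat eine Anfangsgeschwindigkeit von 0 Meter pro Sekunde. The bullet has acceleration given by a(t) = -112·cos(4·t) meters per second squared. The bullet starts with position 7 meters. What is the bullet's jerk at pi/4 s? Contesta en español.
Debemos derivar nuestra ecuación de la aceleración a(t) = -112·cos(4·t) 1 vez. La derivada de la aceleración da la sacudida: j(t) = 448·sin(4·t). Usando j(t) = 448·sin(4·t) y sustituyendo t = pi/4, encontramos j = 0.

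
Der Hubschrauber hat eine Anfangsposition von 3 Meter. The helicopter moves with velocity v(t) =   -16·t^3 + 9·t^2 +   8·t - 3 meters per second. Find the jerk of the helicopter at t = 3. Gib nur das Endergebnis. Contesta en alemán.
j(3) = -270.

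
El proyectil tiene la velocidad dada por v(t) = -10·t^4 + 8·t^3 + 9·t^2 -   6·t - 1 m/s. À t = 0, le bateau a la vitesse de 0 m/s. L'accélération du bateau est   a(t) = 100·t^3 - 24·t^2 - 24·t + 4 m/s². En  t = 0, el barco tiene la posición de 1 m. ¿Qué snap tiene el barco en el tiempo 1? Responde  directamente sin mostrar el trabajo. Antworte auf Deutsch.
Bei t = 1, s = 552.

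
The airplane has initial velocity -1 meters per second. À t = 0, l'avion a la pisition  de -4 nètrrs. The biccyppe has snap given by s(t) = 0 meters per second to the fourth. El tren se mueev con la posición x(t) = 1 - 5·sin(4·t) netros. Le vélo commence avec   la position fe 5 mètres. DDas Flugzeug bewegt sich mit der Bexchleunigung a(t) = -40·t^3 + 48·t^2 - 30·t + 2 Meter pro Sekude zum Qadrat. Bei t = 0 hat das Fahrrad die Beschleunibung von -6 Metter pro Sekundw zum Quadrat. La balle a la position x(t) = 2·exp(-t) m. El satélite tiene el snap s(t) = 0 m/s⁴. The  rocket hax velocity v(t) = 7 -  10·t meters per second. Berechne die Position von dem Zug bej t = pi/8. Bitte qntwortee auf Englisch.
Using x(t) = 1 - 5·sin(4·t) and substituting t = pi/8, we find x = -4.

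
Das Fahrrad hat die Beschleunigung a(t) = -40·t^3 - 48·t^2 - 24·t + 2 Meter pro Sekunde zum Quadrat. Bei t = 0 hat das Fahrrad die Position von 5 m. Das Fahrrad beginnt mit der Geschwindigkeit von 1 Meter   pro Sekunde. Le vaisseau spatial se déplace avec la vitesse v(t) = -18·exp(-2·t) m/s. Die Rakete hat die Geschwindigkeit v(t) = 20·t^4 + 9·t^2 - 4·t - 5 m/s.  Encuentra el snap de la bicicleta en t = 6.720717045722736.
Partiendo de la aceleración a(t) = -40·t^3 - 48·t^2 - 24·t + 2, tomamos 2 derivadas. Derivando la aceleración, obtenemos la sacudida: j(t) = -120·t^2 - 96·t - 24. Derivando la sacudida, obtenemos el snap: s(t) = -240·t - 96. Usando s(t) = -240·t - 96 y sustituyendo t = 6.720717045722736, encontramos s = -1708.97209097346.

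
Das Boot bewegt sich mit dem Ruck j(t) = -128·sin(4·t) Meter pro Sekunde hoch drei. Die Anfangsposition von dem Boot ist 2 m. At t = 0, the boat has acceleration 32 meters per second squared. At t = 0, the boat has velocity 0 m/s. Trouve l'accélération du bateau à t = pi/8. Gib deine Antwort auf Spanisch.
Para resolver esto, necesitamos tomar 1 integral de nuestra ecuación de la sacudida j(t) = -128·sin(4·t). La antiderivada de la sacudida, con a(0) = 32, da la aceleración: a(t) = 32·cos(4·t). Tenemos la aceleración a(t) = 32·cos(4·t). Sustituyendo t = pi/8: a(pi/8) = 0.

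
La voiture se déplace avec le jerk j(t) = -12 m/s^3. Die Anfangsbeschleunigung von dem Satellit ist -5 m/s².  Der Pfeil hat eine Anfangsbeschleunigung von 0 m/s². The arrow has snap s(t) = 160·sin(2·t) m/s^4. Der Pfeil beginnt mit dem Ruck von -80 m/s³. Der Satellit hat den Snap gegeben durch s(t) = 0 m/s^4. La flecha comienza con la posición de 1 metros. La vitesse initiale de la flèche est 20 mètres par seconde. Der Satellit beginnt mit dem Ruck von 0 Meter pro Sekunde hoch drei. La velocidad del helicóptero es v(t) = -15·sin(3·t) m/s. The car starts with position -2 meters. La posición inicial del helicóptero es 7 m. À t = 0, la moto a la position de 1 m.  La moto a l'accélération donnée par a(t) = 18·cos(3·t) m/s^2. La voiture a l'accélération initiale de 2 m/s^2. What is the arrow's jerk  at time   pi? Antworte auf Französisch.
Nous devons trouver l'intégrale de notre équation du snap s(t) = 160·sin(2·t) 1 fois. La primitive du snap, avec j(0) = -80, donne le jerk: j(t) = -80·cos(2·t). De l'équation du jerk j(t) = -80·cos(2·t), nous substituons t = pi pour obtenir j = -80.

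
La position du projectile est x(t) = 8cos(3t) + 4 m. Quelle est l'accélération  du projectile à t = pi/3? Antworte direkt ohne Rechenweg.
a(pi/3) = 72.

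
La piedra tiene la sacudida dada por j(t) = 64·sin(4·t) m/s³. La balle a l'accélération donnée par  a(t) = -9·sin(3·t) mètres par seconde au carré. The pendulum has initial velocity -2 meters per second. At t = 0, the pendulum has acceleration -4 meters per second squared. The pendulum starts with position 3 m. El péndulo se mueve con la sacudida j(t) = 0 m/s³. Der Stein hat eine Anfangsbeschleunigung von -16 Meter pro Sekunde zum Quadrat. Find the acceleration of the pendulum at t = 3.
We need to integrate our jerk equation j(t) = 0 1 time. The integral of jerk is acceleration. Using a(0) = -4, we get a(t) = -4. We have acceleration a(t) = -4. Substituting t = 3: a(3) = -4.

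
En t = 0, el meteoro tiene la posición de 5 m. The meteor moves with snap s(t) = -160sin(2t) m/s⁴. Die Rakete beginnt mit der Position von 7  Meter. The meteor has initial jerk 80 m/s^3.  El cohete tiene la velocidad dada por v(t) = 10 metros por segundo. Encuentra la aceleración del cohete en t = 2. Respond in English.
To solve this, we need to take 1 derivative of our velocity equation v(t) = 10. Taking d/dt of v(t), we find a(t) = 0. We have acceleration a(t) = 0. Substituting t = 2: a(2) = 0.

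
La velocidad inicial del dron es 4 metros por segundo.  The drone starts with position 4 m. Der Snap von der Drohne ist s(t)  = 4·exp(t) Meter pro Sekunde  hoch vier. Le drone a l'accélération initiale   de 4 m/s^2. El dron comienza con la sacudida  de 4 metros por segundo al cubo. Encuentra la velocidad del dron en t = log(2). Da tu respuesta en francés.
Pour résoudre ceci, nous devons prendre 3 intégrales de notre équation du snap s(t) = 4·exp(t). En intégrant le snap et en utilisant la condition initiale j(0) = 4, nous obtenons j(t) = 4·exp(t). L'intégrale du jerk, avec a(0) = 4, donne l'accélération: a(t) = 4·exp(t). En intégrant l'accélération et en utilisant la condition initiale v(0) = 4, nous obtenons v(t) = 4·exp(t). De l'équation de la vitesse v(t) = 4·exp(t), nous substituons t = log(2) pour obtenir v = 8.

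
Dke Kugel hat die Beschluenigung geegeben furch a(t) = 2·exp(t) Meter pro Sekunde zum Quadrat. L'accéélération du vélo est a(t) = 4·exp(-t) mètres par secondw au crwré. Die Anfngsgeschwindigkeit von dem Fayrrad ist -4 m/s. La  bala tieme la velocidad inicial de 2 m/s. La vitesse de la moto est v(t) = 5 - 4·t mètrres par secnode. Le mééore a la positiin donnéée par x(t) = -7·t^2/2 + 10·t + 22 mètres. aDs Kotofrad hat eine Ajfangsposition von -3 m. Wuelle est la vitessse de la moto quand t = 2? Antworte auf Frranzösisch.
En utilisant v(t) = 5 - 4·t et en substituant t = 2, nous trouvons v = -3.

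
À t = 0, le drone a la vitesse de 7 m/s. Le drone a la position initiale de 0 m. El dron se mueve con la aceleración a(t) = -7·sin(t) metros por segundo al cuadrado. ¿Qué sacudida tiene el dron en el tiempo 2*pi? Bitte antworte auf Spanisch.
Partiendo de la aceleración a(t) = -7·sin(t), tomamos 1 derivada. Derivando la aceleración, obtenemos la sacudida: j(t) = -7·cos(t). De la ecuación de la sacudida j(t) = -7·cos(t), sustituimos t = 2*pi para obtener j = -7.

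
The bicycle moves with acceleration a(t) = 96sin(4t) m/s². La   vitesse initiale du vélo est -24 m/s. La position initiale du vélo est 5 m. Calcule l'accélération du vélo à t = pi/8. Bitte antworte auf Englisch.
Using a(t) = 96·sin(4·t) and substituting t = pi/8, we find a = 96.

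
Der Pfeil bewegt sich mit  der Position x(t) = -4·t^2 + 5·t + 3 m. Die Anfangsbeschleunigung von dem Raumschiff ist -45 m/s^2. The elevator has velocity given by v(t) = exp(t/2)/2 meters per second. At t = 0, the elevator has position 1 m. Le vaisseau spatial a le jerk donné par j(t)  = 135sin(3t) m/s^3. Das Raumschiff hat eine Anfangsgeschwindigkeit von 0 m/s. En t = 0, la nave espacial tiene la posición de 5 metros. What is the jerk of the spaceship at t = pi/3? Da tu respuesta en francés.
De l'équation du jerk j(t) = 135·sin(3·t), nous substituons t = pi/3 pour obtenir j = 0.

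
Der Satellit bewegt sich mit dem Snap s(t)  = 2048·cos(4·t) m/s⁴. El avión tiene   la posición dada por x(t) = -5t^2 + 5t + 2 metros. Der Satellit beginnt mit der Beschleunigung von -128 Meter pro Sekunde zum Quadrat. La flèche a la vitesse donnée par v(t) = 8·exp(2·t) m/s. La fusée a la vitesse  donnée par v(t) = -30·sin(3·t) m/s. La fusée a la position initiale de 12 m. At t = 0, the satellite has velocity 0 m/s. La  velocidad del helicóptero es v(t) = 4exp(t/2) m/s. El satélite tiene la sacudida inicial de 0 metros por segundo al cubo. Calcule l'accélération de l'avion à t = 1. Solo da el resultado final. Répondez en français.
L'accélération à t = 1 est a = -10.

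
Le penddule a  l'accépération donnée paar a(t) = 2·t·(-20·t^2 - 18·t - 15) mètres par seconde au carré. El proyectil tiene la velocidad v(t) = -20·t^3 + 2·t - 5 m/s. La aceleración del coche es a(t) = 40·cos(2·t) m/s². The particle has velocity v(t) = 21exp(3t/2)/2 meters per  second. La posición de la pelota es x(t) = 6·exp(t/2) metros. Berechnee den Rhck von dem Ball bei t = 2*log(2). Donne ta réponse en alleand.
Um dies zu lösen, müssen wir 3 Ableitungen unserer Gleichung für die Position x(t) = 6·exp(t/2) nehmen. Durch Ableiten von der Position erhalten wir die Geschwindigkeit: v(t) = 3·exp(t/2). Mit d/dt von v(t) finden wir a(t) = 3·exp(t/2)/2. Durch Ableiten von der Beschleunigung erhalten wir den Ruck: j(t) = 3·exp(t/2)/4. Mit j(t) = 3·exp(t/2)/4 und Einsetzen von t = 2*log(2), finden wir j = 3/2.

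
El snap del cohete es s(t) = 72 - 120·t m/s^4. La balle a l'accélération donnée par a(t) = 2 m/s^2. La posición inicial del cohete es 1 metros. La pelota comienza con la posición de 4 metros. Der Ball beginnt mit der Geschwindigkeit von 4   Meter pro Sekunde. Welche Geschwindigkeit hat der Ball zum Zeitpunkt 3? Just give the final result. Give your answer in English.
At t = 3, v = 10.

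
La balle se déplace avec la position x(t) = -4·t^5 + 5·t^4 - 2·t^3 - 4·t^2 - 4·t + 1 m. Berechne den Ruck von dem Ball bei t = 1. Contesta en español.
Debemos derivar nuestra ecuación de la posición x(t) = -4·t^5 + 5·t^4 - 2·t^3 - 4·t^2 - 4·t + 1 3 veces. Tomando d/dt de x(t), encontramos v(t) = -20·t^4 + 20·t^3 - 6·t^2 - 8·t - 4. La derivada de la velocidad da la aceleración: a(t) = -80·t^3 + 60·t^2 - 12·t - 8. Derivando la aceleración, obtenemos la sacudida: j(t) = -240·t^2 + 120·t - 12. De la ecuación de la sacudida j(t) = -240·t^2 + 120·t - 12, sustituimos t = 1 para obtener j = -132.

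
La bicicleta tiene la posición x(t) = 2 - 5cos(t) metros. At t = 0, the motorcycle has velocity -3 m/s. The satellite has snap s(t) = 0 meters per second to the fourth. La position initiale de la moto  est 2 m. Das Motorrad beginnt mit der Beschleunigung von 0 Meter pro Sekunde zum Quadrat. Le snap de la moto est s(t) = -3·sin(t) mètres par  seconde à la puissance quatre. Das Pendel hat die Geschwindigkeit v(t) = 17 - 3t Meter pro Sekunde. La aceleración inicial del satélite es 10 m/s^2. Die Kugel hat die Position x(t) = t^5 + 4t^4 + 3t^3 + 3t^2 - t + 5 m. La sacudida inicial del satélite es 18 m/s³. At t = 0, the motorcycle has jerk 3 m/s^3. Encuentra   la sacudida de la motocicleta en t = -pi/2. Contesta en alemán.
Ausgehend von dem Snap s(t) = -3·sin(t), nehmen wir 1 Stammfunktion. Mit ∫s(t)dt und Anwendung von j(0) = 3, finden wir j(t) = 3·cos(t). Aus der Gleichung für den Ruck j(t) = 3·cos(t), setzen wir t = -pi/2 ein und erhalten j = 0.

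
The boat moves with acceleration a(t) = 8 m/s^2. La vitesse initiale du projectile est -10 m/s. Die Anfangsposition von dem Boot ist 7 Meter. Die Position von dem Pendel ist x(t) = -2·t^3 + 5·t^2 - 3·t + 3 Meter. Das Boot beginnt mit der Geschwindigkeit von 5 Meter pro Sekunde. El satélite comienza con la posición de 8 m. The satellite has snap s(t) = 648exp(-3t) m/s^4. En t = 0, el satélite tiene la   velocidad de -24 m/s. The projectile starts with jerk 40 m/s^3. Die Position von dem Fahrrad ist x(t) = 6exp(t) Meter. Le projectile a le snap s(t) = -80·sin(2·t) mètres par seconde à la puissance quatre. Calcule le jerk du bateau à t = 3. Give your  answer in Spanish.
Debemos derivar nuestra ecuación de la aceleración a(t) = 8 1 vez. La derivada de la aceleración da la sacudida: j(t) = 0. Usando j(t) = 0 y sustituyendo t = 3, encontramos j = 0.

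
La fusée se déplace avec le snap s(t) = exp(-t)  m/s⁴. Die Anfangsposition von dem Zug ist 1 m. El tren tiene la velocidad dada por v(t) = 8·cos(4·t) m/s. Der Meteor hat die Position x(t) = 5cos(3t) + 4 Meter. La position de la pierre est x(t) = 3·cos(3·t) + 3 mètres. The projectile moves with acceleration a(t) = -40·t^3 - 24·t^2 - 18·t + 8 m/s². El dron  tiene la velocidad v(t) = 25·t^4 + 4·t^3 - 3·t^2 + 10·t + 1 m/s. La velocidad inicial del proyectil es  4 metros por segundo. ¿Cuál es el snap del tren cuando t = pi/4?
Partiendo de la velocidad v(t) = 8·cos(4·t), tomamos 3 derivadas. Derivando la velocidad, obtenemos la aceleración: a(t) = -32·sin(4·t). La derivada de la aceleración da la sacudida: j(t) = -128·cos(4·t). La derivada de la sacudida da el snap: s(t) = 512·sin(4·t). Tenemos el snap s(t) = 512·sin(4·t). Sustituyendo t = pi/4: s(pi/4) = 0.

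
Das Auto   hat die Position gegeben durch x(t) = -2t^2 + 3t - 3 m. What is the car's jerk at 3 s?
Starting from position x(t) = -2·t^2 + 3·t - 3, we take 3 derivatives. The derivative of position gives velocity: v(t) = 3 - 4·t. Taking d/dt of v(t), we find a(t) = -4. Taking d/dt of a(t), we find j(t) = 0. We have jerk j(t) = 0. Substituting t = 3: j(3) = 0.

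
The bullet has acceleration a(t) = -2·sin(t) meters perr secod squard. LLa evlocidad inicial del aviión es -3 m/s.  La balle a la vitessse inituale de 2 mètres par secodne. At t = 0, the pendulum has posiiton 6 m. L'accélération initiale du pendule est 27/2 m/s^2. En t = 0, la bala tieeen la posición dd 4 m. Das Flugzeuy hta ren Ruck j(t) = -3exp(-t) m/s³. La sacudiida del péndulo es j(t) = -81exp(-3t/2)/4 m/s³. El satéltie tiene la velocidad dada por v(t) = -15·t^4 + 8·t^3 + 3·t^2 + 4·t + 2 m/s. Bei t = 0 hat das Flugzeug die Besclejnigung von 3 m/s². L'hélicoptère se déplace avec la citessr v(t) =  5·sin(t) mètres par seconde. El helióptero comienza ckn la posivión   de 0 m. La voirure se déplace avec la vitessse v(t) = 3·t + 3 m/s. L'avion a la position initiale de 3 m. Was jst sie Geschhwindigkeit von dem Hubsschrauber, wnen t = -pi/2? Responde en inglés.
From the given velocity equation v(t) = 5·sin(t), we substitute t = -pi/2 to get v = -5.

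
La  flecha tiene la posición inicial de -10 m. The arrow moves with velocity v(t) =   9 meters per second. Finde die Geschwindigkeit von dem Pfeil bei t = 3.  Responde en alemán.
Aus der Gleichung für die Geschwindigkeit v(t) = 9, setzen wir t = 3 ein und erhalten v = 9.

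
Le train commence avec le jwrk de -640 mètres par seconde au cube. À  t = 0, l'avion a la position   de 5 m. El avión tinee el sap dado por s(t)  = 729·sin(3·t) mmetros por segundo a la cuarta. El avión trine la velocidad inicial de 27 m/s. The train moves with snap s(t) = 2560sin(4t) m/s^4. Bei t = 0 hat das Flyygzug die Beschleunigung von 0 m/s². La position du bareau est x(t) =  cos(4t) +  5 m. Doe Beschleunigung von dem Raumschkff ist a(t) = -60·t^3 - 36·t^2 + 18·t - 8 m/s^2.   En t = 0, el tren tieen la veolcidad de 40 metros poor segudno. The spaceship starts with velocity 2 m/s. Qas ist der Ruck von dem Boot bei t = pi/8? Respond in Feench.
Pour résoudre ceci, nous devons prendre 3 dérivées de notre équation de la position x(t) = cos(4·t) + 5. En dérivant la position, nous obtenons la vitesse: v(t) = -4·sin(4·t). En prenant d/dt de v(t), nous trouvons a(t) = -16·cos(4·t). En dérivant l'accélération, nous obtenons le jerk: j(t) = 64·sin(4·t). Nous avons le jerk j(t) = 64·sin(4·t). En substituant t = pi/8: j(pi/8) = 64.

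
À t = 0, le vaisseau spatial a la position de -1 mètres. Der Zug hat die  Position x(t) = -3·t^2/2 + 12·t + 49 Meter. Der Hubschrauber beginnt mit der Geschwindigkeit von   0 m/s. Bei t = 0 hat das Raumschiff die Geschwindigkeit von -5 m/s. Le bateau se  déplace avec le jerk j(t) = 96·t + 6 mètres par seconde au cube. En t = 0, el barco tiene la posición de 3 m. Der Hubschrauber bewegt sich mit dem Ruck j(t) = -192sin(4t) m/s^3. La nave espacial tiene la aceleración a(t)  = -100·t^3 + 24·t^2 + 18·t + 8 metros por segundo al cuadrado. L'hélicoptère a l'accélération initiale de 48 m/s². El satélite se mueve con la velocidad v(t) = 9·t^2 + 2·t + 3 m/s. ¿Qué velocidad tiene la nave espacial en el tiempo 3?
Debemos encontrar la antiderivada de nuestra ecuación de la aceleración a(t) = -100·t^3 + 24·t^2 + 18·t + 8 1 vez. Integrando la aceleración y usando la condición inicial v(0) = -5, obtenemos v(t) = -25·t^4 + 8·t^3 + 9·t^2 + 8·t - 5. Usando v(t) = -25·t^4 + 8·t^3 + 9·t^2 + 8·t - 5 y sustituyendo t = 3, encontramos v = -1709.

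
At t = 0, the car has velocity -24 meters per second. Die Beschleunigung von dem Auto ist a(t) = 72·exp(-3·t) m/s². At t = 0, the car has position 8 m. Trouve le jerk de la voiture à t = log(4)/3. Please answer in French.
En partant de l'accélération a(t) = 72·exp(-3·t), nous prenons 1 dérivée. En prenant d/dt de a(t), nous trouvons j(t) = -216·exp(-3·t). En utilisant j(t) = -216·exp(-3·t) et en substituant t = log(4)/3, nous trouvons j = -54.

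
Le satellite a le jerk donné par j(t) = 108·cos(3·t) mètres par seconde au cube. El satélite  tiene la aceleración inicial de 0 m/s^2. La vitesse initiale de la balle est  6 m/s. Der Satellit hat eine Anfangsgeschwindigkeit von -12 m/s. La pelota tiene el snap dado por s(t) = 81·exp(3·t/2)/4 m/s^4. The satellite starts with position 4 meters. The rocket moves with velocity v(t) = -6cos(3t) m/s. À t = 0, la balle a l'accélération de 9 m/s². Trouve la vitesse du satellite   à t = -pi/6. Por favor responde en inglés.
To find the answer, we compute 2 integrals of j(t) = 108·cos(3·t). Integrating jerk and using the initial condition a(0) = 0, we get a(t) = 36·sin(3·t). The integral of acceleration, with v(0) = -12, gives velocity: v(t) = -12·cos(3·t). Using v(t) = -12·cos(3·t) and substituting t = -pi/6, we find v = 0.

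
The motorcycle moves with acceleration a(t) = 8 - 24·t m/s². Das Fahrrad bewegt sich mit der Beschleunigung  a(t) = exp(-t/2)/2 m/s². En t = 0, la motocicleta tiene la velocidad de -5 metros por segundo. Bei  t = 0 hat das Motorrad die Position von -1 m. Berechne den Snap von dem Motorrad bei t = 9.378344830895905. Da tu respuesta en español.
Debemos derivar nuestra ecuación de la aceleración a(t) = 8 - 24·t 2 veces. La derivada de la aceleración da la sacudida: j(t) = -24. Derivando la sacudida, obtenemos el snap: s(t) = 0. Tenemos el snap s(t) = 0. Sustituyendo t = 9.378344830895905: s(9.378344830895905) = 0.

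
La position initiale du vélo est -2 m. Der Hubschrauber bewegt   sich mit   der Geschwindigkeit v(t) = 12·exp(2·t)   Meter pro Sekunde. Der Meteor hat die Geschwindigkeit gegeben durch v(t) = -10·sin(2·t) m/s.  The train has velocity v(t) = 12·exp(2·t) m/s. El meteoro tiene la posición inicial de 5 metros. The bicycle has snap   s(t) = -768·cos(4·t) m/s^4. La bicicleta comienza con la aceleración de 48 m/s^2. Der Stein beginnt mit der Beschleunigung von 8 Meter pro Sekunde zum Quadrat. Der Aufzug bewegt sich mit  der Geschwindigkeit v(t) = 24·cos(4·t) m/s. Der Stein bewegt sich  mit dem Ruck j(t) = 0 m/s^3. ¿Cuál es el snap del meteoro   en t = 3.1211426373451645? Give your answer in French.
Pour résoudre ceci, nous devons prendre 3 dérivées de notre équation de la vitesse v(t) = -10·sin(2·t). En dérivant la vitesse, nous obtenons l'accélération: a(t) = -20·cos(2·t). En prenant d/dt de a(t), nous trouvons j(t) = 40·sin(2·t). La dérivée du jerk donne le snap: s(t) = 80·cos(2·t). De l'équation du snap s(t) = 80·cos(2·t), nous substituons t = 3.1211426373451645 pour obtenir s = 79.9330968208490.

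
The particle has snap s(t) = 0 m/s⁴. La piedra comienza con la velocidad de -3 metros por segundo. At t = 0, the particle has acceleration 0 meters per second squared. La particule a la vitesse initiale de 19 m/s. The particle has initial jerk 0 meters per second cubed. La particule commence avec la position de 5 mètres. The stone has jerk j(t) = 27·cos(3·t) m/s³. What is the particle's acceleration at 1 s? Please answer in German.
Wir müssen das Integral unserer Gleichung für den Snap s(t) = 0 2-mal finden. Durch Integration von dem Snap und Verwendung der Anfangsbedingung j(0) = 0, erhalten wir j(t) = 0. Durch Integration von dem Ruck und Verwendung der Anfangsbedingung a(0) = 0, erhalten wir a(t) = 0. Aus der Gleichung für die Beschleunigung a(t) = 0, setzen wir t = 1 ein und erhalten a = 0.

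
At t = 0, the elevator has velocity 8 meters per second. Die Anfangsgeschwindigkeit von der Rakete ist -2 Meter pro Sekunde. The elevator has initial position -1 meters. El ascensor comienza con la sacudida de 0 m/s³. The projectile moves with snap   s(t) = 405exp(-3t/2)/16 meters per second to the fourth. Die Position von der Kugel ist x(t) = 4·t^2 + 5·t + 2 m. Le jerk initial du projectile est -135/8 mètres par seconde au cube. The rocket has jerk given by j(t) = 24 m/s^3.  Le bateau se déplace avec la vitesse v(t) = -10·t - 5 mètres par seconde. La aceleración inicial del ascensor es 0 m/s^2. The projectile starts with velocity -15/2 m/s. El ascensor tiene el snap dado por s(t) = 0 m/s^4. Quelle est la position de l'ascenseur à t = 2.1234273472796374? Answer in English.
We need to integrate our snap equation s(t) = 0 4 times. Finding the antiderivative of s(t) and using j(0) = 0: j(t) = 0. Finding the antiderivative of j(t) and using a(0) = 0: a(t) = 0. The antiderivative of acceleration, with v(0) = 8, gives velocity: v(t) = 8. Taking ∫v(t)dt and applying x(0) = -1, we find x(t) = 8·t - 1. From the given position equation x(t) = 8·t - 1, we substitute t = 2.1234273472796374 to get x = 15.9874187782371.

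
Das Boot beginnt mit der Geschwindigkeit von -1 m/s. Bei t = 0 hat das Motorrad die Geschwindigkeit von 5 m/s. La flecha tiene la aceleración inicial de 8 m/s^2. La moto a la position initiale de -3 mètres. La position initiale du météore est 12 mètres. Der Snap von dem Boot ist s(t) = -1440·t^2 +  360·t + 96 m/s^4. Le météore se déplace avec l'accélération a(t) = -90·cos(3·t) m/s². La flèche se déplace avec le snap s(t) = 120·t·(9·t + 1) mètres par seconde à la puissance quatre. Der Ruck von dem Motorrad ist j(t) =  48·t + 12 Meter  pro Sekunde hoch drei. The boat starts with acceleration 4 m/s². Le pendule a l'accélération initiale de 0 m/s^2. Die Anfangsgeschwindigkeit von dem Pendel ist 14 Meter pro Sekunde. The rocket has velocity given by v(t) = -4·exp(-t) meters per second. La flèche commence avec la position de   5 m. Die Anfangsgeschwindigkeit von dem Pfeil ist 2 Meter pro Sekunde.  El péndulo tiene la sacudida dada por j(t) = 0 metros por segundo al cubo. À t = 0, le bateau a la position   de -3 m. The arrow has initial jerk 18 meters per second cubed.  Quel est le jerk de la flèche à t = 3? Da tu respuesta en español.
Debemos encontrar la antiderivada de nuestra ecuación del snap s(t) = 120·t·(9·t + 1) 1 vez. Integrando el snap y usando la condición inicial j(0) = 18, obtenemos j(t) = 360·t^3 + 60·t^2 + 18. Tenemos la sacudida j(t) = 360·t^3 + 60·t^2 + 18. Sustituyendo t = 3: j(3) = 10278.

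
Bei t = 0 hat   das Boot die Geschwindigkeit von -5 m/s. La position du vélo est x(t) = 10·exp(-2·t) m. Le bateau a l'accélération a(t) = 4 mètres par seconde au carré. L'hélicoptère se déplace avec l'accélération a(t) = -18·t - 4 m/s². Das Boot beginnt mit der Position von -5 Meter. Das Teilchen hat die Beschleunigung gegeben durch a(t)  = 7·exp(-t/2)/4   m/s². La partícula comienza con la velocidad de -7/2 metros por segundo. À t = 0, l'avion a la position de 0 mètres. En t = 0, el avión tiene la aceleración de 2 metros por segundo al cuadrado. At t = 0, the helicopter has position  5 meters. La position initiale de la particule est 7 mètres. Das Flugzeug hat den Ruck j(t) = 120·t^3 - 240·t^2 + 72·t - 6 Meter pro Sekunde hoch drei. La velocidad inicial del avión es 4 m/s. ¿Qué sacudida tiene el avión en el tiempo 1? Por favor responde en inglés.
From the given jerk equation j(t) = 120·t^3 - 240·t^2 + 72·t - 6, we substitute t = 1 to get j = -54.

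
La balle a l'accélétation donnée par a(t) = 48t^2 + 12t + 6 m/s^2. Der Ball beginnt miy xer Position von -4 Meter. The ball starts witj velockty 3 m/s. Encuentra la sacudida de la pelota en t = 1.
Para resolver esto, necesitamos tomar 1 derivada de nuestra ecuación de la aceleración a(t) = 48·t^2 + 12·t + 6. Tomando d/dt de a(t), encontramos j(t) = 96·t + 12. De la ecuación de la sacudida j(t) = 96·t + 12, sustituimos t = 1 para obtener j = 108.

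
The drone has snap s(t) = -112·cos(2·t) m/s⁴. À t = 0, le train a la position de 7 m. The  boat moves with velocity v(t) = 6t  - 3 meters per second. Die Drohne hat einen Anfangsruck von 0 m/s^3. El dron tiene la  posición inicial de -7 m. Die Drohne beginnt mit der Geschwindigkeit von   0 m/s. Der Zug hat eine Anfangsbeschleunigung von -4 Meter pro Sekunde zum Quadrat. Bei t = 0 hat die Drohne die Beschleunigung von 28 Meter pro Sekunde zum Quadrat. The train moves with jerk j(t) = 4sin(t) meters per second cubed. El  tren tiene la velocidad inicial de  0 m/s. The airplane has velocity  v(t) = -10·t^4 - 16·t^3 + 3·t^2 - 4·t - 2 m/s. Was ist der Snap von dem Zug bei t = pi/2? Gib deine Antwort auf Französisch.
Pour résoudre ceci, nous devons prendre 1 dérivée de notre équation du jerk j(t) = 4·sin(t). La dérivée du jerk donne le snap: s(t) = 4·cos(t). En utilisant s(t) = 4·cos(t) et en substituant t = pi/2, nous trouvons s = 0.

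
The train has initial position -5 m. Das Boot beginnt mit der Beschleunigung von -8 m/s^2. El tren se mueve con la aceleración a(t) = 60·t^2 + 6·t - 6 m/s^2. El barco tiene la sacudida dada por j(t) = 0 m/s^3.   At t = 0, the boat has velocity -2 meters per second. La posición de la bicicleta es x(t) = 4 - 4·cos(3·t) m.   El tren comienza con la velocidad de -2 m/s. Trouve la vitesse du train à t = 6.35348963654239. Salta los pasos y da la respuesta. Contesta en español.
En t = 6.35348963654239, v = 5210.38434653602.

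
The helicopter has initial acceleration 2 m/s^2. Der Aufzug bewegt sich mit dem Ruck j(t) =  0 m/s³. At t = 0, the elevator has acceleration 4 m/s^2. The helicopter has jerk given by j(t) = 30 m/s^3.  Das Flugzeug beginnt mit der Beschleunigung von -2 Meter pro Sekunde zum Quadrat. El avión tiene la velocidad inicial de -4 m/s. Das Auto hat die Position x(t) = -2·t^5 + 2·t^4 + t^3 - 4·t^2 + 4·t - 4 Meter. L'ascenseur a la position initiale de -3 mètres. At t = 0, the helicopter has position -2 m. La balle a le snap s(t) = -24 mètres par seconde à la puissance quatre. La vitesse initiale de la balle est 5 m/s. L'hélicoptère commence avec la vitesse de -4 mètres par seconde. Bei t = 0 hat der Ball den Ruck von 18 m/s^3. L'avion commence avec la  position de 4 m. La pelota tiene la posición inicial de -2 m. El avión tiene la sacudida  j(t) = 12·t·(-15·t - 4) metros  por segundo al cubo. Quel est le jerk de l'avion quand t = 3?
En utilisant j(t) = 12·t·(-15·t - 4) et en substituant t = 3, nous trouvons j = -1764.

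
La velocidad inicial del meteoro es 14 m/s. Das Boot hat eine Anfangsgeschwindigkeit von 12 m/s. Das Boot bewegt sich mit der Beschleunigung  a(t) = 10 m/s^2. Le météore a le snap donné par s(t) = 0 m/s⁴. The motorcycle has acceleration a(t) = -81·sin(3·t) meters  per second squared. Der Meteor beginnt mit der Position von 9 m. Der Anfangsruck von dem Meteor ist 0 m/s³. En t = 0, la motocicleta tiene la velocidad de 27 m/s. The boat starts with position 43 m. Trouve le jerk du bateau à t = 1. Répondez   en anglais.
Starting from acceleration a(t) = 10, we take 1 derivative. The derivative of acceleration gives jerk: j(t) = 0. Using j(t) = 0 and substituting t = 1, we find j = 0.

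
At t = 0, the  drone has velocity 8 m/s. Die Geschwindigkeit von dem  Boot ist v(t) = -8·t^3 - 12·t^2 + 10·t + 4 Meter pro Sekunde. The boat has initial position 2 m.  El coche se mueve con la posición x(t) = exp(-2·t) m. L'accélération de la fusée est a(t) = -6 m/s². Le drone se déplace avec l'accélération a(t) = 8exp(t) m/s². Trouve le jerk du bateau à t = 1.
Pour résoudre ceci, nous devons prendre 2 dérivées de notre équation de la vitesse v(t) = -8·t^3 - 12·t^2 + 10·t + 4. En prenant d/dt de v(t), nous trouvons a(t) = -24·t^2 - 24·t + 10. En prenant d/dt de a(t), nous trouvons j(t) = -48·t - 24. Nous avons le jerk j(t) = -48·t - 24. En substituant t = 1: j(1) = -72.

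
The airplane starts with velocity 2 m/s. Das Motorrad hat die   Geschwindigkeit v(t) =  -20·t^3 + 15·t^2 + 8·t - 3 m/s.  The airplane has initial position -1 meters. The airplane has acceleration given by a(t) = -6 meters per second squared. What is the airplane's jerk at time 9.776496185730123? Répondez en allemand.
Wir müssen unsere Gleichung für die Beschleunigung a(t) = -6 1-mal ableiten. Mit d/dt von a(t) finden wir j(t) = 0. Aus der Gleichung für den Ruck j(t) = 0, setzen wir t = 9.776496185730123 ein und erhalten j = 0.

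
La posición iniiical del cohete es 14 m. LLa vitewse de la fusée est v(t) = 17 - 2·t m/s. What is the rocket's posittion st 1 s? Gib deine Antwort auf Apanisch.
Debemos encontrar la antiderivada de nuestra ecuación de la velocidad v(t) = 17 - 2·t 1 vez. Tomando ∫v(t)dt y aplicando x(0) = 14, encontramos x(t) = -t^2 + 17·t + 14. Usando x(t) = -t^2 + 17·t + 14 y sustituyendo t = 1, encontramos x = 30.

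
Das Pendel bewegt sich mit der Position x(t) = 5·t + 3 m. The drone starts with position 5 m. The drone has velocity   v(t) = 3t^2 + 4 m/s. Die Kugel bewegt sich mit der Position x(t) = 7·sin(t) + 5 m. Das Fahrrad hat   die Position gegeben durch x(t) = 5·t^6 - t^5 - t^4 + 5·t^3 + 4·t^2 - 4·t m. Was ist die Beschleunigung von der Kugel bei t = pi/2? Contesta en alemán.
Um dies zu lösen, müssen wir 2 Ableitungen unserer Gleichung für die Position x(t) = 7·sin(t) + 5 nehmen. Durch Ableiten von der Position erhalten wir die Geschwindigkeit: v(t) = 7·cos(t). Die Ableitung von der Geschwindigkeit ergibt die Beschleunigung: a(t) = -7·sin(t). Wir haben die Beschleunigung a(t) = -7·sin(t). Durch Einsetzen von t = pi/2: a(pi/2) = -7.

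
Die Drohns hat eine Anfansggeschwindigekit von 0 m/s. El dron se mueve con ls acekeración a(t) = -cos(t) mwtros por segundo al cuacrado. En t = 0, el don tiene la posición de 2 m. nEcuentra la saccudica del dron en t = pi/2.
Partiendo de la aceleración a(t) = -cos(t), tomamos 1 derivada. La derivada de la aceleración da la sacudida: j(t) = sin(t). De la ecuación de la sacudida j(t) = sin(t), sustituimos t = pi/2 para obtener j = 1.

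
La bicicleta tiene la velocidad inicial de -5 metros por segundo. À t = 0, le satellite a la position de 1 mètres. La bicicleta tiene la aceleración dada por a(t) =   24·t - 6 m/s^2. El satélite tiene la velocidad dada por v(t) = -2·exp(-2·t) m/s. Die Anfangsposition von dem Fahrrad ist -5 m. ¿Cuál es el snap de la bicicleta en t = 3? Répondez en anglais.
To solve this, we need to take 2 derivatives of our acceleration equation a(t) = 24·t - 6. Differentiating acceleration, we get jerk: j(t) = 24. The derivative of jerk gives snap: s(t) = 0. Using s(t) = 0 and substituting t = 3, we find s = 0.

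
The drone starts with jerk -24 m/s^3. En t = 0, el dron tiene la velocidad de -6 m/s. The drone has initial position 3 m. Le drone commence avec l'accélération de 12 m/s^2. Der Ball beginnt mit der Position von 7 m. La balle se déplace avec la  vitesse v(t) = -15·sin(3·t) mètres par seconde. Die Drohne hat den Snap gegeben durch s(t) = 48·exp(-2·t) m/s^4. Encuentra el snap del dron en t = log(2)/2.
Tenemos el snap s(t) = 48·exp(-2·t). Sustituyendo t = log(2)/2: s(log(2)/2) = 24.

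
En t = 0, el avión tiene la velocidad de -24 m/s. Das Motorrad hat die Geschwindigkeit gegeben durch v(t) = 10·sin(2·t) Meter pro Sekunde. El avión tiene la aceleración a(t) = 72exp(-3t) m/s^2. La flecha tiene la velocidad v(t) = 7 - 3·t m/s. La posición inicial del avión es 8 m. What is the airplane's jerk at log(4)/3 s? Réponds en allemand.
Um dies zu lösen, müssen wir 1 Ableitung unserer Gleichung für die Beschleunigung a(t) = 72·exp(-3·t) nehmen. Die Ableitung von der Beschleunigung ergibt den Ruck: j(t) = -216·exp(-3·t). Wir haben den Ruck j(t) = -216·exp(-3·t). Durch Einsetzen von t = log(4)/3: j(log(4)/3) = -54.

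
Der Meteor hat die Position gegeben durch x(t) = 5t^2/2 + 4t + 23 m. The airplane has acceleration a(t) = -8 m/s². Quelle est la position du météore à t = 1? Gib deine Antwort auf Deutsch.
Wir haben die Position x(t) = 5·t^2/2 + 4·t + 23. Durch Einsetzen von t = 1: x(1) = 59/2.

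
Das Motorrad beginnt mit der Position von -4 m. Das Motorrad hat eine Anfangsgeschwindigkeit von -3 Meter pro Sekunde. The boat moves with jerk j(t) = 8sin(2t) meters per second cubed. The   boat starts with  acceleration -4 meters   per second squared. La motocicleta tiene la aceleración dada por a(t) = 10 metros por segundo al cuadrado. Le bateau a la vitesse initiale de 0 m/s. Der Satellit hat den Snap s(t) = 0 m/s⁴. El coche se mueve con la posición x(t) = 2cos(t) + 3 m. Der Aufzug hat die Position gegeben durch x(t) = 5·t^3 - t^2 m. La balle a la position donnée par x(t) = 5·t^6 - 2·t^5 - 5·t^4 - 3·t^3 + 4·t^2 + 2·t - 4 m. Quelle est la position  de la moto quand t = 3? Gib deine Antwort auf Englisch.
We must find the integral of our acceleration equation a(t) = 10 2 times. Taking ∫a(t)dt and applying v(0) = -3, we find v(t) = 10·t - 3. Integrating velocity and using the initial condition x(0) = -4, we get x(t) = 5·t^2 - 3·t - 4. From the given position equation x(t) = 5·t^2 - 3·t - 4, we substitute t = 3 to get x = 32.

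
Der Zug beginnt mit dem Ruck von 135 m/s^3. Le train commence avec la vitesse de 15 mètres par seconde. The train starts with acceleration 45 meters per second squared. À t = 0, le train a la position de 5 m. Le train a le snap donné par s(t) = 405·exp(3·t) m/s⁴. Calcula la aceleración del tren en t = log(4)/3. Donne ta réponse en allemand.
Wir müssen unsere Gleichung für den Snap s(t) = 405·exp(3·t) 2-mal integrieren. Mit ∫s(t)dt und Anwendung von j(0) = 135, finden wir j(t) = 135·exp(3·t). Mit ∫j(t)dt und Anwendung von a(0) = 45, finden wir a(t) = 45·exp(3·t). Wir haben die Beschleunigung a(t) = 45·exp(3·t). Durch Einsetzen von t = log(4)/3: a(log(4)/3) = 180.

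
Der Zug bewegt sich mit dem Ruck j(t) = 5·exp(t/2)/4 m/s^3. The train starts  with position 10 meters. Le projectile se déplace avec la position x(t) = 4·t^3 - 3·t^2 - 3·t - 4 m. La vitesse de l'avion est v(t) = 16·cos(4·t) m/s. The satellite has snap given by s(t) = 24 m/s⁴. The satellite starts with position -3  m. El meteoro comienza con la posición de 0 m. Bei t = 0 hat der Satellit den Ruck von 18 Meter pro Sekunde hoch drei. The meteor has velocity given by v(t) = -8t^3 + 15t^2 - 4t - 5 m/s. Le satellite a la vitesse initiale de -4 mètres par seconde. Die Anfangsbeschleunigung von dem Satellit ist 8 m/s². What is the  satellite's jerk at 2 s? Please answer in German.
Wir müssen die Stammfunktion unserer Gleichung für den Snap s(t) = 24 1-mal finden. Die Stammfunktion von dem Snap, mit j(0) = 18, ergibt den Ruck: j(t) = 24·t + 18. Wir haben den Ruck j(t) = 24·t + 18. Durch Einsetzen von t = 2: j(2) = 66.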